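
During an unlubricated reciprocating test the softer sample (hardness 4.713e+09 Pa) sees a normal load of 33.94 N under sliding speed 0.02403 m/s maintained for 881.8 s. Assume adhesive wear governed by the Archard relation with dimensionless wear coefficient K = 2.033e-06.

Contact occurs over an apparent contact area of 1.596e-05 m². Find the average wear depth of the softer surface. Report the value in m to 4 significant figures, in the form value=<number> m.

Intermediate values are shown rounded — every step runs at full precision. Rounded once at the end: four significant digits.
Convert: Total distance L = v·t = 0.02403 m/s × 881.8 s = 21.19 m.
In SI base units, W = 33.94 N, H = 4.713e+09 Pa, K = 2.033e-06.
Archard relation: V = K·W·L/H = 2.033e-06 · 33.94 · 21.19 / 4.713e+09 = 3.102e-13 m³.
Mean wear depth h = V/A = 3.102e-13 / 1.596e-05 = 1.944e-08 m.

value=1.944e-08 m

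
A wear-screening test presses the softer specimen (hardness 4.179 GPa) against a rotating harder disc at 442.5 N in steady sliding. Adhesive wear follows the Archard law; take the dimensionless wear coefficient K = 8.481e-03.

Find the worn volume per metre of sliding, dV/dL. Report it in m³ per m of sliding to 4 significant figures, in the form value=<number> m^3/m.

Quoted intermediates are rounded, and the algebra carries exact precision; a single final rounding to four significant digits.
Convert: Hardness H = 4.179 GPa = 4.179e+09 Pa.
In SI base units: W = 442.5 N, H = 4.179e+09 Pa, K = 8.481e-03.
Volumetric rate dV/dL = K·W/H (no L dependence): 8.481e-03 · 442.5 / 4.179e+09 = 8.980e-10 m³/m.

value=8.980e-10 m^3/m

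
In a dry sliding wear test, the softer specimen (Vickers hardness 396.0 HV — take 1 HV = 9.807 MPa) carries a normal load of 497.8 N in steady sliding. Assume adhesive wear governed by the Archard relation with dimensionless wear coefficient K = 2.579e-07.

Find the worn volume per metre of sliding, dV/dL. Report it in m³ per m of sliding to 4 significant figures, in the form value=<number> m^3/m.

value=3.306e-14 m^3/m

The intermediates appear rounded — each operation holds exact precision, and one last rounding: four significant figures.
Hardness H = 396.0 HV × 9.807 MPa/HV = 3884 MPa = 3.884e+09 Pa.
As SI base values: W = 497.8 N, H = 3.884e+09 Pa, K = 2.579e-07.
The wear rate dV/dL = K·W/H: 2.579e-07 · 497.8 / 3.884e+09 = 3.306e-14 m³/m.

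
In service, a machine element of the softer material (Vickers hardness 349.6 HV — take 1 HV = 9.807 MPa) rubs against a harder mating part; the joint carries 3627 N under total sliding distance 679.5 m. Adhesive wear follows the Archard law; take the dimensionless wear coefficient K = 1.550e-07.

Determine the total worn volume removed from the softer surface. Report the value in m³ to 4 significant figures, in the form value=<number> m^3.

value=1.114e-10 m^3

Every step keeps full float precision — intermediate values are displayed rounded. Rounded once at the end to 4 significant figures.
Convert: Hardness H = 349.6 HV × 9.807 MPa/HV = 3429 MPa = 3.429e+09 Pa.
Restated in SI base units: W = 3627 N, H = 3.429e+09 Pa, K = 1.550e-07.
Archard volume V = K·W·L/H = 1.550e-07 · 3627 · 679.5 / 3.429e+09 = 1.114e-10 m³.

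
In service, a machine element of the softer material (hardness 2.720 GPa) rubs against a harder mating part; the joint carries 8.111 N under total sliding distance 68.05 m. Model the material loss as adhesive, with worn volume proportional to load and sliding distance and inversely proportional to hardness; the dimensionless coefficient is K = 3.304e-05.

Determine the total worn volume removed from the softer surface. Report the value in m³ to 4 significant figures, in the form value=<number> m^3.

value=6.705e-12 m^3

The algebra maintains full precision, and the intermediates are shown rounded. Rounded just once to four significant figures.
Hardness H = 2.720 GPa = 2.720e+09 Pa.
In SI base units: W = 8.111 N, H = 2.720e+09 Pa, K = 3.304e-05.
Wear volume V = K·W·L/H = 3.304e-05 · 8.111 · 68.05 / 2.720e+09 = 6.705e-12 m³.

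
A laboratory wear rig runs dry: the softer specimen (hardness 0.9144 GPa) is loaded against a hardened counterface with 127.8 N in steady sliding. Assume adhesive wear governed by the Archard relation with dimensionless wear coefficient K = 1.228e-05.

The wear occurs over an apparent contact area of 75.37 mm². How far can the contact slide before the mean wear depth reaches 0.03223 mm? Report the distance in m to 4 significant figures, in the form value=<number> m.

value=1415 m

Shown intermediates are rounded — every step keeps exact precision. Rounded once at the end to 4 significant figures.
Convert: Hardness H = 0.9144 GPa = 9.144e+08 Pa.
Convert: Contact area A = 75.37 mm² = 7.537e-05 m².
Convert: Depth limit h_lim = 0.03223 mm = 3.223e-05 m.
In SI base units, W = 127.8 N, H = 9.144e+08 Pa, K = 1.228e-05.
At the depth limit, V_lim = h_lim·A = 3.223e-05 · 7.537e-05 = 2.429e-09 m³.
So the life L = V_lim·H/(K·W) = 2.429e-09 · 9.144e+08 / (1.228e-05 · 127.8) = 1415 m.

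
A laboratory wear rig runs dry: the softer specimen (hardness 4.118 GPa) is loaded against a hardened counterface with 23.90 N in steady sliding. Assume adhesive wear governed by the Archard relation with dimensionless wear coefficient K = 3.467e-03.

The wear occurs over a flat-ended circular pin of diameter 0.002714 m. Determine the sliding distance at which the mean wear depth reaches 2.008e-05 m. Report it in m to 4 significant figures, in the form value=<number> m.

value=5.773 m

The computation runs at full float precision, and intermediates appear rounded, and one final rounding, at 4 significant figures.
Hardness H = 4.118 GPa = 4.118e+09 Pa.
Contact area A = π·d²/4 = π·(0.002714 m)²/4 = 5.785e-06 m².
SI base units throughout: W = 23.90 N, H = 4.118e+09 Pa, K = 3.467e-03.
Limit volume V_lim = h_lim·A = 2.008e-05 · 5.785e-06 = 1.162e-10 m³.
Sliding life L = V_lim·H/(K·W) = 1.162e-10 · 4.118e+09 / (3.467e-03 · 23.90) = 5.773 m.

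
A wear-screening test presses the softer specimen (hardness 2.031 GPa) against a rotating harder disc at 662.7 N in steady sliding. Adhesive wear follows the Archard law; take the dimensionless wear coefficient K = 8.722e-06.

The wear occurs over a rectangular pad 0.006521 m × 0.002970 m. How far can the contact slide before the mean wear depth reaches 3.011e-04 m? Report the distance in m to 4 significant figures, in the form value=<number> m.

value=2049 m

All working math runs at full precision — printed values are rounded; a lone final rounding to 4 significant figures.
Convert: Hardness H = 2.031 GPa = 2.031e+09 Pa.
Convert: Contact area A = 0.006521 m × 0.002970 m = 1.937e-05 m².
Collected in SI base units: W = 662.7 N, H = 2.031e+09 Pa, K = 8.722e-06.
Permissible volume V_lim = h_lim·A = 3.011e-04 · 1.937e-05 = 5.832e-09 m³.
Thus life L = V_lim·H/(K·W) = 5.832e-09 · 2.031e+09 / (8.722e-06 · 662.7) = 2049 m.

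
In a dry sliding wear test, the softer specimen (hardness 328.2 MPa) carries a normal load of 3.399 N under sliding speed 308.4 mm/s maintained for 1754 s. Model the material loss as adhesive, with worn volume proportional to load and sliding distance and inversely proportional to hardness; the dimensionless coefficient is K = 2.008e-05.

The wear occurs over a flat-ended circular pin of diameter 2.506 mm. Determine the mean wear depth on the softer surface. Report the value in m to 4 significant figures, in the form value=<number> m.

The intermediates are printed rounded. The algebra keeps exact precision, and one last rounding: four significant digits.
Sliding speed v = 308.4 mm/s = 0.3084 m/s. The distance L = v·t = 0.3084 m/s × 1754 s = 540.9 m.
Hardness H = 328.2 MPa = 3.282e+08 Pa.
Pin diameter d = 2.506 mm = 0.002506 m. Contact area A = π·d²/4 = π·(0.002506 m)²/4 = 4.932e-06 m².
Restated in SI base units: W = 3.399 N, H = 3.282e+08 Pa, K = 2.008e-05.
Archard volume V = K·W·L/H = 2.008e-05 · 3.399 · 540.9 / 3.282e+08 = 1.125e-10 m³.
Depth h = V/A = 1.125e-10 / 4.932e-06 = 2.281e-05 m.

value=2.281e-05 m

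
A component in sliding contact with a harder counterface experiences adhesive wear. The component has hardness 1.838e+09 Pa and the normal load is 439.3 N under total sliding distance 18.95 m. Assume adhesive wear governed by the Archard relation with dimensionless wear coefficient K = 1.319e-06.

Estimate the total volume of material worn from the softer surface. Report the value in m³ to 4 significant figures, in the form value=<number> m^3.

value=5.974e-12 m^3

The algebra runs at full precision, and quoted intermediates are rounded. Rounded once at the end, at four significant digits.
Expressed in SI base units: W = 439.3 N, H = 1.838e+09 Pa, K = 1.319e-06.
Archard volume V = K·W·L/H = 1.319e-06 · 439.3 · 18.95 / 1.838e+09 = 5.974e-12 m³.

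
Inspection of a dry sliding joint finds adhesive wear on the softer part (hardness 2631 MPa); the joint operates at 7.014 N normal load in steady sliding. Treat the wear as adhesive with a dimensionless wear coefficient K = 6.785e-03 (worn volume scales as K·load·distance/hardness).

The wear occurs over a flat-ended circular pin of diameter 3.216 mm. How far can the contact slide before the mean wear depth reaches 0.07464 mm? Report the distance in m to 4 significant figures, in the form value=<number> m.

value=33.52 m

Intermediates are displayed rounded — every step maintains exact precision, and one final rounding to four significant digits.
Hardness H = 2631 MPa = 2.631e+09 Pa.
Pin diameter d = 3.216 mm = 0.003216 m. Contact area A = π·d²/4 = π·(0.003216 m)²/4 = 8.123e-06 m².
Depth limit h_lim = 0.07464 mm = 7.464e-05 m.
In SI base units, W = 7.014 N, H = 2.631e+09 Pa, K = 6.785e-03.
Permissible volume V_lim = h_lim·A = 7.464e-05 · 8.123e-06 = 6.063e-10 m³.
Thus life L = V_lim·H/(K·W) = 6.063e-10 · 2.631e+09 / (6.785e-03 · 7.014) = 33.52 m.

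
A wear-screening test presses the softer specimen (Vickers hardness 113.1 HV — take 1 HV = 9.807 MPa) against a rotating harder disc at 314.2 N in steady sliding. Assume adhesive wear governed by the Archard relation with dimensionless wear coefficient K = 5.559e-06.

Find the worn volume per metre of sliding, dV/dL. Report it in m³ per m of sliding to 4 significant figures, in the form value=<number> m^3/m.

value=1.575e-12 m^3/m

The computation holds exact precision; intermediates are displayed rounded. Rounded just once to 4 significant digits.
Convert: Hardness H = 113.1 HV × 9.807 MPa/HV = 1109 MPa = 1.109e+09 Pa.
Collected in SI base units: W = 314.2 N, H = 1.109e+09 Pa, K = 5.559e-06.
Sliding wear rate dV/dL = K·W/H, so: 5.559e-06 · 314.2 / 1.109e+09 = 1.575e-12 m³/m.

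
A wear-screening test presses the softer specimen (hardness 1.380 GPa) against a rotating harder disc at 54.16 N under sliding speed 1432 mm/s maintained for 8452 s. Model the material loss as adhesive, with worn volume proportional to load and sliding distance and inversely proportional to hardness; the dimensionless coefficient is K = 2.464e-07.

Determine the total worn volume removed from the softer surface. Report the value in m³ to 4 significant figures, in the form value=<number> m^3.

value=1.170e-10 m^3

All arithmetic keeps full precision, and intermediate values are displayed rounded — a lone final rounding to 4 significant figures.
Convert: Sliding speed v = 1432 mm/s = 1.432 m/s. Sliding distance L = v·t = 1.432 m/s × 8452 s = 1.210e+04 m.
Convert: Hardness H = 1.380 GPa = 1.380e+09 Pa.
Working in SI base units: W = 54.16 N, H = 1.380e+09 Pa, K = 2.464e-07.
Apply Archard: V = K·W·L/H = 2.464e-07 · 54.16 · 1.210e+04 / 1.380e+09 = 1.170e-10 m³.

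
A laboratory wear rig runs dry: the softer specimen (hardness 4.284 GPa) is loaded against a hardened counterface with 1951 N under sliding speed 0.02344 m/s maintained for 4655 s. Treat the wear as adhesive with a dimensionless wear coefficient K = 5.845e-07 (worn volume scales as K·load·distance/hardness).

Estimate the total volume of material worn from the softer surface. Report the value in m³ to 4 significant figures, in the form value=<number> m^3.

All working math carries full float precision — quoted intermediates are rounded; one final rounding to 4 significant digits.
Convert: Path length L = v·t = 0.02344 m/s × 4655 s = 109.1 m.
Convert: Hardness H = 4.284 GPa = 4.284e+09 Pa.
As SI base values: W = 1951 N, H = 4.284e+09 Pa, K = 5.845e-07.
Archard volume V = K·W·L/H = 5.845e-07 · 1951 · 109.1 / 4.284e+09 = 2.904e-11 m³.

value=2.904e-11 m^3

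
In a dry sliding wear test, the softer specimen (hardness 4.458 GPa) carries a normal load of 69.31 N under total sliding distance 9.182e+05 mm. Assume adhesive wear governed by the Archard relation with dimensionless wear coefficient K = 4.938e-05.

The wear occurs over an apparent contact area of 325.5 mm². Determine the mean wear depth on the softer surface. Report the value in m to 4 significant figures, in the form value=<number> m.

value=2.166e-06 m

The intermediates are printed rounded — the algebra runs at full float precision — a single final rounding to four significant digits.
Convert: Distance covered L = 9.182e+05 mm = 918.2 m.
Convert: Hardness H = 4.458 GPa = 4.458e+09 Pa.
Convert: Contact area A = 325.5 mm² = 3.255e-04 m².
Expressed in SI base units: W = 69.31 N, H = 4.458e+09 Pa, K = 4.938e-05.
Wear volume V = K·W·L/H = 4.938e-05 · 69.31 · 918.2 / 4.458e+09 = 7.049e-10 m³.
Depth of wear h = V/A = 7.049e-10 / 3.255e-04 = 2.166e-06 m.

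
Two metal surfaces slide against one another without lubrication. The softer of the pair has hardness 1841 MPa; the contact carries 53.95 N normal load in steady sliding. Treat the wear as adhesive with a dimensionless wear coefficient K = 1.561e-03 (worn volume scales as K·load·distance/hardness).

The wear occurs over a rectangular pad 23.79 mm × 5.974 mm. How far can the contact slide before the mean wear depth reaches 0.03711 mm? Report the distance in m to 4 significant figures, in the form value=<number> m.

value=115.3 m

Intermediate values are displayed rounded. The algebra holds full precision — a single final rounding, at 4 significant figures.
Hardness H = 1841 MPa = 1.841e+09 Pa.
Pad sides 23.79 mm × 5.974 mm = 0.02379 m × 0.005974 m. Contact area A = 0.02379 m × 0.005974 m = 1.421e-04 m².
Depth limit h_lim = 0.03711 mm = 3.711e-05 m.
In SI base units: W = 53.95 N, H = 1.841e+09 Pa, K = 1.561e-03.
Limit volume V_lim = h_lim·A = 3.711e-05 · 1.421e-04 = 5.274e-09 m³.
Thus life L = V_lim·H/(K·W) = 5.274e-09 · 1.841e+09 / (1.561e-03 · 53.95) = 115.3 m.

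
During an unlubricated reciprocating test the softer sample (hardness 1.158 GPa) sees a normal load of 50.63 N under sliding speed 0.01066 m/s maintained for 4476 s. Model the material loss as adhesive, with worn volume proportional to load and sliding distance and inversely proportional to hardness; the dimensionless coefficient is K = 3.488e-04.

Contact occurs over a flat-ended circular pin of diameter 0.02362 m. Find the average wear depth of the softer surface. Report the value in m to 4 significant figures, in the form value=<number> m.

value=1.661e-06 m

Intermediates are shown rounded; the algebra runs at full precision. Rounded once at the end to four significant figures.
Convert: Distance L = v·t = 0.01066 m/s × 4476 s = 47.71 m.
Convert: Hardness H = 1.158 GPa = 1.158e+09 Pa.
Convert: Contact area A = π·d²/4 = π·(0.02362 m)²/4 = 4.382e-04 m².
SI base units throughout: W = 50.63 N, H = 1.158e+09 Pa, K = 3.488e-04.
Volume removed: V = K·W·L/H = 3.488e-04 · 50.63 · 47.71 / 1.158e+09 = 7.277e-10 m³.
Wear depth h = V/A = 7.277e-10 / 4.382e-04 = 1.661e-06 m.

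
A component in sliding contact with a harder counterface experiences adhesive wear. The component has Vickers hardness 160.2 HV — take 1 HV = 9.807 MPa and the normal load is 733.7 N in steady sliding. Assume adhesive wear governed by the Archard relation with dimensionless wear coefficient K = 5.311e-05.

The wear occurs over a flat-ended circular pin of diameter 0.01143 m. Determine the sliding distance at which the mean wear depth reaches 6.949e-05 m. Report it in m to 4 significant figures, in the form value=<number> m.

Printed values are rounded — every step maintains exact precision — a single final rounding to four significant figures.
Convert: Hardness H = 160.2 HV × 9.807 MPa/HV = 1571 MPa = 1.571e+09 Pa.
Convert: Contact area A = π·d²/4 = π·(0.01143 m)²/4 = 1.026e-04 m².
Working in SI base units: W = 733.7 N, H = 1.571e+09 Pa, K = 5.311e-05.
Volume at the limit: V_lim = h_lim·A = 6.949e-05 · 1.026e-04 = 7.130e-09 m³.
Sliding life L = V_lim·H/(K·W) = 7.130e-09 · 1.571e+09 / (5.311e-05 · 733.7) = 287.5 m.

value=287.5 m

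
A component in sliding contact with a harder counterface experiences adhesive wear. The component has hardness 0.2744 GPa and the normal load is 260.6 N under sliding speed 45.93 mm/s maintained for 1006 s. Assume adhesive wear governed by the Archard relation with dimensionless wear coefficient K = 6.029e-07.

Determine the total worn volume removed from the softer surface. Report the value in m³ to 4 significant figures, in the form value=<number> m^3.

Printed values are rounded — all arithmetic runs at full precision — rounded once at the end: 4 significant digits.
Convert: Sliding speed v = 45.93 mm/s = 0.04593 m/s. Total distance L = v·t = 0.04593 m/s × 1006 s = 46.21 m.
Convert: Hardness H = 0.2744 GPa = 2.744e+08 Pa.
In SI base units, W = 260.6 N, H = 2.744e+08 Pa, K = 6.029e-07.
Archard volume V = K·W·L/H = 6.029e-07 · 260.6 · 46.21 / 2.744e+08 = 2.646e-11 m³.

value=2.646e-11 m^3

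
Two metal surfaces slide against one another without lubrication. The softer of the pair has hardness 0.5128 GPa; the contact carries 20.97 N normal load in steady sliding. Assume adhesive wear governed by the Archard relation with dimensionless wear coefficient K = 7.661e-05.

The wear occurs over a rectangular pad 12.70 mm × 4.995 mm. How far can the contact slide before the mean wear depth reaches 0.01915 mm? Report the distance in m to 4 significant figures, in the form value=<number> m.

value=387.8 m

Intermediate values are printed rounded — the algebra runs at full float precision; rounded just once: four significant digits.
Convert: Hardness H = 0.5128 GPa = 5.128e+08 Pa.
Convert: Pad sides 12.70 mm × 4.995 mm = 0.01270 m × 0.004995 m. Contact area A = 0.01270 m × 0.004995 m = 6.344e-05 m².
Convert: Depth limit h_lim = 0.01915 mm = 1.915e-05 m.
Expressed in SI base units: W = 20.97 N, H = 5.128e+08 Pa, K = 7.661e-05.
Permissible volume V_lim = h_lim·A = 1.915e-05 · 6.344e-05 = 1.215e-09 m³.
Thus life L = V_lim·H/(K·W) = 1.215e-09 · 5.128e+08 / (7.661e-05 · 20.97) = 387.8 m.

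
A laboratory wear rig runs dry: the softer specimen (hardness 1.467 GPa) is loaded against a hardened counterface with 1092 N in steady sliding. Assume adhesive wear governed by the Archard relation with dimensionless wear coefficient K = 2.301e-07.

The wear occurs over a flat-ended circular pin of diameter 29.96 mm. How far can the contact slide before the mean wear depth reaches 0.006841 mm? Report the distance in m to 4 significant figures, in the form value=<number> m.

Intermediates appear rounded; the computation carries full float precision; rounded once at the end to four significant digits.
Convert: Hardness H = 1.467 GPa = 1.467e+09 Pa.
Convert: Pin diameter d = 29.96 mm = 0.02996 m. Contact area A = π·d²/4 = π·(0.02996 m)²/4 = 7.050e-04 m².
Convert: Depth limit h_lim = 0.006841 mm = 6.841e-06 m.
In SI base units, W = 1092 N, H = 1.467e+09 Pa, K = 2.301e-07.
Limit volume V_lim = h_lim·A = 6.841e-06 · 7.050e-04 = 4.823e-09 m³.
Inverting, life L = V_lim·H/(K·W) = 4.823e-09 · 1.467e+09 / (2.301e-07 · 1092) = 2.816e+04 m.

value=2.816e+04 m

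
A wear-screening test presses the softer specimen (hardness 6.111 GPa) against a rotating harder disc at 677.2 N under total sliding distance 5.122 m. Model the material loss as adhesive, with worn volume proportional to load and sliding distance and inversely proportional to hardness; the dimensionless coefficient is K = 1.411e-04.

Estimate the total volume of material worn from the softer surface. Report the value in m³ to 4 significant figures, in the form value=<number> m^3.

value=8.009e-11 m^3

Intermediate values are printed rounded; all arithmetic holds exact precision; rounded once at the end: 4 significant digits.
Convert: Hardness H = 6.111 GPa = 6.111e+09 Pa.
SI base units throughout: W = 677.2 N, H = 6.111e+09 Pa, K = 1.411e-04.
Archard relation: V = K·W·L/H = 1.411e-04 · 677.2 · 5.122 / 6.111e+09 = 8.009e-11 m³.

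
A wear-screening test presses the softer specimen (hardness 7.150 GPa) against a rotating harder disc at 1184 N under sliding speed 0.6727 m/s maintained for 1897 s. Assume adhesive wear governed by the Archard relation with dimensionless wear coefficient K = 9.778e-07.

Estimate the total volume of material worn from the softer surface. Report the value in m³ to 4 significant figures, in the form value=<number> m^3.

value=2.066e-10 m^3

Intermediates are displayed rounded. The algebra holds full precision; a single final rounding, at four significant figures.
Distance covered L = v·t = 0.6727 m/s × 1897 s = 1276 m.
Hardness H = 7.150 GPa = 7.150e+09 Pa.
Expressed in SI base units: W = 1184 N, H = 7.150e+09 Pa, K = 9.778e-07.
Volume removed: V = K·W·L/H = 9.778e-07 · 1184 · 1276 / 7.150e+09 = 2.066e-10 m³.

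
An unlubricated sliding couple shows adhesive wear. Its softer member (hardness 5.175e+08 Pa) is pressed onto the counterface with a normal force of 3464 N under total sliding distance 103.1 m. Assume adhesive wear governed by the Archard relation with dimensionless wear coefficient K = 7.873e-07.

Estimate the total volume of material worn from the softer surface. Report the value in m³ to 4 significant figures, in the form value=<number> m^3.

value=5.433e-10 m^3

The algebra maintains full float precision — printed values are rounded; a lone final rounding, at four significant figures.
SI base units throughout: W = 3464 N, H = 5.175e+08 Pa, K = 7.873e-07.
Archard relation: V = K·W·L/H = 7.873e-07 · 3464 · 103.1 / 5.175e+08 = 5.433e-10 m³.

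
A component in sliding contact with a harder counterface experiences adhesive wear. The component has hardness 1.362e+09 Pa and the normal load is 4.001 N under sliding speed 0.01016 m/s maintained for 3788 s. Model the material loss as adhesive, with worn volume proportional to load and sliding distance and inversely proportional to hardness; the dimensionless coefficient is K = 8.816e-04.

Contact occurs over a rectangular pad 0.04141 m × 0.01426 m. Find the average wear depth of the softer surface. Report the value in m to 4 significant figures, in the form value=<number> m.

value=1.688e-07 m

The algebra keeps full precision — intermediate values are printed rounded. Rounded just once to four significant figures.
Path length L = v·t = 0.01016 m/s × 3788 s = 38.49 m.
Contact area A = 0.04141 m × 0.01426 m = 5.905e-04 m².
In SI base units, W = 4.001 N, H = 1.362e+09 Pa, K = 8.816e-04.
Archard relation: V = K·W·L/H = 8.816e-04 · 4.001 · 38.49 / 1.362e+09 = 9.967e-11 m³.
Depth of wear h = V/A = 9.967e-11 / 5.905e-04 = 1.688e-07 m.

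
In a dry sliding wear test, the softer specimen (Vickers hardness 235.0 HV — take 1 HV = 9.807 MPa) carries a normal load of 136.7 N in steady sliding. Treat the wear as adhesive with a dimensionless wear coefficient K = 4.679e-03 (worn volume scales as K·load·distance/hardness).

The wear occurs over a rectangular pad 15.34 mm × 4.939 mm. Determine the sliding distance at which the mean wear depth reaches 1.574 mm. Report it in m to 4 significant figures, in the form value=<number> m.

value=429.7 m

Each operation runs at exact precision, and the intermediates appear rounded. Rounded once at the end: 4 significant figures.
Convert: Hardness H = 235.0 HV × 9.807 MPa/HV = 2305 MPa = 2.305e+09 Pa.
Convert: Pad sides 15.34 mm × 4.939 mm = 0.01534 m × 0.004939 m. Contact area A = 0.01534 m × 0.004939 m = 7.576e-05 m².
Convert: Depth limit h_lim = 1.574 mm = 0.001574 m.
In SI base units: W = 136.7 N, H = 2.305e+09 Pa, K = 4.679e-03.
Wearable volume V_lim = h_lim·A = 0.001574 · 7.576e-05 = 1.193e-07 m³.
Sliding life L = V_lim·H/(K·W) = 1.193e-07 · 2.305e+09 / (4.679e-03 · 136.7) = 429.7 m.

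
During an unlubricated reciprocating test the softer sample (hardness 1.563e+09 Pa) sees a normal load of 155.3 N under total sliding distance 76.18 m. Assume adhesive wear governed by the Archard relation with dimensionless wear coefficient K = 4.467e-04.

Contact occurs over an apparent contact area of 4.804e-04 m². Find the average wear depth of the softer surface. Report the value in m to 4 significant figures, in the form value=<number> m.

value=7.038e-06 m

Every step carries full precision, and the intermediates are shown rounded. Rounded just once to four significant figures.
Expressed in SI base units: W = 155.3 N, H = 1.563e+09 Pa, K = 4.467e-04.
Archard volume V = K·W·L/H = 4.467e-04 · 155.3 · 76.18 / 1.563e+09 = 3.381e-09 m³.
Average depth h = V/A = 3.381e-09 / 4.804e-04 = 7.038e-06 m.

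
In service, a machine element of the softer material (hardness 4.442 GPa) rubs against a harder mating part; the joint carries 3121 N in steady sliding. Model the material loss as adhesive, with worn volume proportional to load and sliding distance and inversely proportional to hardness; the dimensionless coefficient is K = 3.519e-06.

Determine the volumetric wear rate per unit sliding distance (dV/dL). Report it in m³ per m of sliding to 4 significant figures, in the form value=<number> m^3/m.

The intermediates are shown rounded, and all working math carries exact precision; a lone final rounding: four significant digits.
Convert: Hardness H = 4.442 GPa = 4.442e+09 Pa.
In SI base units, W = 3121 N, H = 4.442e+09 Pa, K = 3.519e-06.
Sliding wear rate dV/dL = K·W/H: 3.519e-06 · 3121 / 4.442e+09 = 2.472e-12 m³/m.

value=2.472e-12 m^3/m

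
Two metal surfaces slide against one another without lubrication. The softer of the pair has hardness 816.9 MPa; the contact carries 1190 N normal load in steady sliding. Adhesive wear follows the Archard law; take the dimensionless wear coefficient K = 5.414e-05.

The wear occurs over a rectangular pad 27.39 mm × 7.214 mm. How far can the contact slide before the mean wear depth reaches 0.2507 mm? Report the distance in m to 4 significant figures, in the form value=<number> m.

value=628.1 m

All arithmetic keeps full float precision; intermediates are printed rounded — rounded once at the end to four significant figures.
Hardness H = 816.9 MPa = 8.169e+08 Pa.
Pad sides 27.39 mm × 7.214 mm = 0.02739 m × 0.007214 m. Contact area A = 0.02739 m × 0.007214 m = 1.976e-04 m².
Depth limit h_lim = 0.2507 mm = 2.507e-04 m.
In SI base units, W = 1190 N, H = 8.169e+08 Pa, K = 5.414e-05.
At the depth limit, V_lim = h_lim·A = 2.507e-04 · 1.976e-04 = 4.954e-08 m³.
Inverting, life L = V_lim·H/(K·W) = 4.954e-08 · 8.169e+08 / (5.414e-05 · 1190) = 628.1 m.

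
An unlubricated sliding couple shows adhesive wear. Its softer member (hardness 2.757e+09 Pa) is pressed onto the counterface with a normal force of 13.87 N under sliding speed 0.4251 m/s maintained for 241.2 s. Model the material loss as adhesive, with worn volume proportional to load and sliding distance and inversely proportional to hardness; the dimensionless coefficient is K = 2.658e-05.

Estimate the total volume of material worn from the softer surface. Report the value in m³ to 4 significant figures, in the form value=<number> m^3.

The computation keeps exact precision. Intermediates appear rounded. Rounded once at the end, at four significant figures.
The distance L = v·t = 0.4251 m/s × 241.2 s = 102.5 m.
In SI base units: W = 13.87 N, H = 2.757e+09 Pa, K = 2.658e-05.
Wear volume V = K·W·L/H = 2.658e-05 · 13.87 · 102.5 / 2.757e+09 = 1.371e-11 m³.

value=1.371e-11 m^3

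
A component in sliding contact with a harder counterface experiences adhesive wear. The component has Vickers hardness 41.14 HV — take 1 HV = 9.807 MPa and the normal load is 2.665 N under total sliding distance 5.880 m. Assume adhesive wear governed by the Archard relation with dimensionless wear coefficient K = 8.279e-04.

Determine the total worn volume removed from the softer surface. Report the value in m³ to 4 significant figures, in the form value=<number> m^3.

The computation runs at exact precision. Displayed values are rounded; one last rounding: four significant digits.
Convert: Hardness H = 41.14 HV × 9.807 MPa/HV = 403.5 MPa = 4.035e+08 Pa.
In SI base units: W = 2.665 N, H = 4.035e+08 Pa, K = 8.279e-04.
Apply Archard: V = K·W·L/H = 8.279e-04 · 2.665 · 5.880 / 4.035e+08 = 3.216e-11 m³.

value=3.216e-11 m^3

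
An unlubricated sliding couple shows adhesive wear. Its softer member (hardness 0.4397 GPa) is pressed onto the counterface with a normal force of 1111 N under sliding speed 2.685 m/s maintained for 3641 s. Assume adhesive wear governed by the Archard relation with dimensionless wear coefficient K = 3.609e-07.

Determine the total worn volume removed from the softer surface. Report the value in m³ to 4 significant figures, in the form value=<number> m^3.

Intermediate values are shown rounded. The algebra keeps full precision — a single final rounding, at four significant figures.
Convert: Distance covered L = v·t = 2.685 m/s × 3641 s = 9776 m.
Convert: Hardness H = 0.4397 GPa = 4.397e+08 Pa.
In SI base units: W = 1111 N, H = 4.397e+08 Pa, K = 3.609e-07.
Volume removed: V = K·W·L/H = 3.609e-07 · 1111 · 9776 / 4.397e+08 = 8.915e-09 m³.

value=8.915e-09 m^3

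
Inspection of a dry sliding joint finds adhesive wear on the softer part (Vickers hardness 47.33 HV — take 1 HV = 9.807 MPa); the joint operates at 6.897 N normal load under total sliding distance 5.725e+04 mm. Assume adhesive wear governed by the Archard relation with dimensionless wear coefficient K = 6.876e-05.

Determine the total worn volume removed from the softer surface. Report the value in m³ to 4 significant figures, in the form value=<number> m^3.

value=5.849e-11 m^3

The computation maintains full float precision, and intermediate values are shown rounded. Rounded just once: four significant digits.
Convert: Sliding distance L = 5.725e+04 mm = 57.25 m.
Convert: Hardness H = 47.33 HV × 9.807 MPa/HV = 464.2 MPa = 4.642e+08 Pa.
As SI base values: W = 6.897 N, H = 4.642e+08 Pa, K = 6.876e-05.
The Archard volume V = K·W·L/H = 6.876e-05 · 6.897 · 57.25 / 4.642e+08 = 5.849e-11 m³.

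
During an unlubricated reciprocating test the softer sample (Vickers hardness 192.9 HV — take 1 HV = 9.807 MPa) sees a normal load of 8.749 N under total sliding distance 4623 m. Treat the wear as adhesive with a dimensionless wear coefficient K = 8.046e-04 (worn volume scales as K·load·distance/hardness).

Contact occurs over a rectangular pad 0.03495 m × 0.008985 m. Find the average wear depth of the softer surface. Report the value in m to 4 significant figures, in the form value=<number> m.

value=5.478e-05 m

Shown intermediates are rounded; the algebra holds full precision. Rounded just once to 4 significant figures.
Convert: Hardness H = 192.9 HV × 9.807 MPa/HV = 1892 MPa = 1.892e+09 Pa.
Convert: Contact area A = 0.03495 m × 0.008985 m = 3.140e-04 m².
As SI base values: W = 8.749 N, H = 1.892e+09 Pa, K = 8.046e-04.
Apply Archard: V = K·W·L/H = 8.046e-04 · 8.749 · 4623 / 1.892e+09 = 1.720e-08 m³.
Wear depth h = V/A = 1.720e-08 / 3.140e-04 = 5.478e-05 m.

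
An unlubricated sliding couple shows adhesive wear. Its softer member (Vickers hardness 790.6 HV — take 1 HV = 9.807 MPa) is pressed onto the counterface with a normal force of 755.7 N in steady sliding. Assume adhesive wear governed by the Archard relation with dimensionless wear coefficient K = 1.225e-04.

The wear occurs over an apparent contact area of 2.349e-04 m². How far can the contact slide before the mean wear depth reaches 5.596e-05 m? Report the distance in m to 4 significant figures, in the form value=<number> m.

Each operation maintains full float precision; the intermediates are printed rounded; rounded once at the end to 4 significant digits.
Convert: Hardness H = 790.6 HV × 9.807 MPa/HV = 7753 MPa = 7.753e+09 Pa.
Expressed in SI base units: W = 755.7 N, H = 7.753e+09 Pa, K = 1.225e-04.
Allowed volume V_lim = h_lim·A = 5.596e-05 · 2.349e-04 = 1.315e-08 m³.
Inverting, life L = V_lim·H/(K·W) = 1.315e-08 · 7.753e+09 / (1.225e-04 · 755.7) = 1101 m.

value=1101 m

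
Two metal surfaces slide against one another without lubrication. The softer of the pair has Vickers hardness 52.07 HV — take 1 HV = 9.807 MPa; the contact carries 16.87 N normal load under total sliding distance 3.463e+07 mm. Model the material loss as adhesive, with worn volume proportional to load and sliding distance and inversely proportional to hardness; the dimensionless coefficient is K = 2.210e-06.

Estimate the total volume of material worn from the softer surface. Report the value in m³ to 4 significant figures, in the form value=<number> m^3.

value=2.528e-09 m^3

The intermediates are printed rounded; all working math keeps full precision. Rounded once at the end to four significant digits.
Sliding distance L = 3.463e+07 mm = 3.463e+04 m.
Hardness H = 52.07 HV × 9.807 MPa/HV = 510.7 MPa = 5.107e+08 Pa.
Expressed in SI base units: W = 16.87 N, H = 5.107e+08 Pa, K = 2.210e-06.
Archard volume V = K·W·L/H = 2.210e-06 · 16.87 · 3.463e+04 / 5.107e+08 = 2.528e-09 m³.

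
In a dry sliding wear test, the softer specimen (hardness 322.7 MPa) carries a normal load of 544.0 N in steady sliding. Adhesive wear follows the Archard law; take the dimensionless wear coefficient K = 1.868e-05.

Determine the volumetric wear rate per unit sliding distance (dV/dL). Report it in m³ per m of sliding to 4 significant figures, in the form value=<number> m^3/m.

Intermediates are displayed rounded; the computation carries full precision — one last rounding, at four significant digits.
Convert: Hardness H = 322.7 MPa = 3.227e+08 Pa.
In SI base units: W = 544.0 N, H = 3.227e+08 Pa, K = 1.868e-05.
Volumetric rate dV/dL = K·W/H, so: 1.868e-05 · 544.0 / 3.227e+08 = 3.149e-11 m³/m.

value=3.149e-11 m^3/m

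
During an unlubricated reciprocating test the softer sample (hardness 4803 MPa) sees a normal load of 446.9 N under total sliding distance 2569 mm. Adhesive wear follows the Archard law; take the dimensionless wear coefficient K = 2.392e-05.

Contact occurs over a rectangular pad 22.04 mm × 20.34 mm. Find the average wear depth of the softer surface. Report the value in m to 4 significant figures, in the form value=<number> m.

value=1.275e-08 m

Every step holds exact precision, and intermediates are displayed rounded, and one last rounding, at four significant figures.
Total distance L = 2569 mm = 2.569 m.
Hardness H = 4803 MPa = 4.803e+09 Pa.
Pad sides 22.04 mm × 20.34 mm = 0.02204 m × 0.02034 m. Contact area A = 0.02204 m × 0.02034 m = 4.483e-04 m².
In SI base units: W = 446.9 N, H = 4.803e+09 Pa, K = 2.392e-05.
The Archard volume V = K·W·L/H = 2.392e-05 · 446.9 · 2.569 / 4.803e+09 = 5.718e-12 m³.
Mean depth h = V/A = 5.718e-12 / 4.483e-04 = 1.275e-08 m.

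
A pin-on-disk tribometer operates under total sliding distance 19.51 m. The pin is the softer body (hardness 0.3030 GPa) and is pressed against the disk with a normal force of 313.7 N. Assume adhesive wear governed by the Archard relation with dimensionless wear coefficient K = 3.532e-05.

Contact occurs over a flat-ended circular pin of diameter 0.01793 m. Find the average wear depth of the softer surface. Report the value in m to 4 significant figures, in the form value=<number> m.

value=2.826e-06 m

Intermediate values are shown rounded; the computation runs at exact precision. Rounded just once to 4 significant figures.
Convert: Hardness H = 0.3030 GPa = 3.030e+08 Pa.
Convert: Contact area A = π·d²/4 = π·(0.01793 m)²/4 = 2.525e-04 m².
Working in SI base units: W = 313.7 N, H = 3.030e+08 Pa, K = 3.532e-05.
The Archard volume V = K·W·L/H = 3.532e-05 · 313.7 · 19.51 / 3.030e+08 = 7.134e-10 m³.
Mean depth h = V/A = 7.134e-10 / 2.525e-04 = 2.826e-06 m.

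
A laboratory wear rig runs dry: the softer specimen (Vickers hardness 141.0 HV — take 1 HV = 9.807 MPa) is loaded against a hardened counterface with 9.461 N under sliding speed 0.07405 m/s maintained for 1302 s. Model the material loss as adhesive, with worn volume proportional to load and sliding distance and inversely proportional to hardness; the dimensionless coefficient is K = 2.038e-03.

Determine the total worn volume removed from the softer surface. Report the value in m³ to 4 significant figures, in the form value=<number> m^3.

value=1.344e-09 m^3

All working math keeps full float precision; the intermediates are shown rounded. Rounded once at the end, at four significant digits.
Convert: Distance L = v·t = 0.07405 m/s × 1302 s = 96.41 m.
Convert: Hardness H = 141.0 HV × 9.807 MPa/HV = 1383 MPa = 1.383e+09 Pa.
Collected in SI base units: W = 9.461 N, H = 1.383e+09 Pa, K = 2.038e-03.
By Archard's law, V = K·W·L/H = 2.038e-03 · 9.461 · 96.41 / 1.383e+09 = 1.344e-09 m³.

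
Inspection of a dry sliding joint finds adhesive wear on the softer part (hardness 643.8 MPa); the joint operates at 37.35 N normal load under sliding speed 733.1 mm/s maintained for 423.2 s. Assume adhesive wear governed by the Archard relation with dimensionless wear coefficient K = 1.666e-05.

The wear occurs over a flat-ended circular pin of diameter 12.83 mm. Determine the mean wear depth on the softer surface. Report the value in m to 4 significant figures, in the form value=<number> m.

All working math carries full precision; intermediates are displayed rounded. Rounded just once, at four significant digits.
Convert: Sliding speed v = 733.1 mm/s = 0.7331 m/s. Distance covered L = v·t = 0.7331 m/s × 423.2 s = 310.2 m.
Convert: Hardness H = 643.8 MPa = 6.438e+08 Pa.
Convert: Pin diameter d = 12.83 mm = 0.01283 m. Contact area A = π·d²/4 = π·(0.01283 m)²/4 = 1.293e-04 m².
Restated in SI base units: W = 37.35 N, H = 6.438e+08 Pa, K = 1.666e-05.
Archard volume V = K·W·L/H = 1.666e-05 · 37.35 · 310.2 / 6.438e+08 = 2.999e-10 m³.
Wear depth h = V/A = 2.999e-10 / 1.293e-04 = 2.319e-06 m.

value=2.319e-06 m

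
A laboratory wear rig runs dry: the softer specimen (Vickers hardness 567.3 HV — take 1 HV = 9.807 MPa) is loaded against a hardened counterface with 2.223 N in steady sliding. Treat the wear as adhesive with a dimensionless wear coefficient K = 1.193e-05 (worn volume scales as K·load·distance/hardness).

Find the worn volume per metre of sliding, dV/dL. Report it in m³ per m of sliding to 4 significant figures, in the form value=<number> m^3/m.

Intermediate values are printed rounded — each operation maintains exact precision — a single final rounding: four significant digits.
Hardness H = 567.3 HV × 9.807 MPa/HV = 5564 MPa = 5.564e+09 Pa.
Collected in SI base units: W = 2.223 N, H = 5.564e+09 Pa, K = 1.193e-05.
Rate of wear dV/dL = K·W/H, so: 1.193e-05 · 2.223 / 5.564e+09 = 4.767e-15 m³/m.

value=4.767e-15 m^3/m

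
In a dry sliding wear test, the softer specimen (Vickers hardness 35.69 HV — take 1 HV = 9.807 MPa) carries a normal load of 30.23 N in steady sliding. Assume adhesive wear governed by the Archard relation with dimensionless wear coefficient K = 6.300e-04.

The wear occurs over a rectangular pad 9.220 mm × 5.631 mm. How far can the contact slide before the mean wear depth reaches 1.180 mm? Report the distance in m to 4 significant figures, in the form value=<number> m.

value=1126 m

Each operation holds exact precision. Shown intermediates are rounded. Rounded once at the end to 4 significant digits.
Convert: Hardness H = 35.69 HV × 9.807 MPa/HV = 350.0 MPa = 3.500e+08 Pa.
Convert: Pad sides 9.220 mm × 5.631 mm = 0.009220 m × 0.005631 m. Contact area A = 0.009220 m × 0.005631 m = 5.192e-05 m².
Convert: Depth limit h_lim = 1.180 mm = 0.001180 m.
As SI base values: W = 30.23 N, H = 3.500e+08 Pa, K = 6.300e-04.
Allowed volume V_lim = h_lim·A = 0.001180 · 5.192e-05 = 6.126e-08 m³.
Sliding life L = V_lim·H/(K·W) = 6.126e-08 · 3.500e+08 / (6.300e-04 · 30.23) = 1126 m.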